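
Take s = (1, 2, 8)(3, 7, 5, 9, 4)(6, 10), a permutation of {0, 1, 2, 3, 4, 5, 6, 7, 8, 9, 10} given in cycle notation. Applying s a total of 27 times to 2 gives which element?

2 lies in the 3-cycle (1, 2, 8).
Powers repeat with period 3 on this cycle, and 27 mod 3 = 0, so s^27(2) = s^0(2).
So s^27(2) = 2.

2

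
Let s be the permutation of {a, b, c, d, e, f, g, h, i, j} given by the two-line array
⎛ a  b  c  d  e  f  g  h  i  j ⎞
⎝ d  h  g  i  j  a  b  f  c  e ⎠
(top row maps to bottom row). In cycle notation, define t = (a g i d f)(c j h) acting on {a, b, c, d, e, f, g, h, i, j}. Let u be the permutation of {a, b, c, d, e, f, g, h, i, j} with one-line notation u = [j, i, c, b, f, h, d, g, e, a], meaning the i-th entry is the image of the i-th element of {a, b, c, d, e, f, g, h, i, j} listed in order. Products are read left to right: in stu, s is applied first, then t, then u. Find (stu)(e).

(stu)(e) = u(t(s(e))). s(e) = j, then t(j) = h, then u(h) = g, so the result is g.

g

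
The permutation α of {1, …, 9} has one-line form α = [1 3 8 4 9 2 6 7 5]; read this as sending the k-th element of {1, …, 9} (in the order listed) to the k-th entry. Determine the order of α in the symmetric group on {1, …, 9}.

Writing α as disjoint cycles, the cycle lengths are 5, 2, 1, 1.
The order of α is the least common multiple of its cycle lengths: lcm(5, 2) = 10.

10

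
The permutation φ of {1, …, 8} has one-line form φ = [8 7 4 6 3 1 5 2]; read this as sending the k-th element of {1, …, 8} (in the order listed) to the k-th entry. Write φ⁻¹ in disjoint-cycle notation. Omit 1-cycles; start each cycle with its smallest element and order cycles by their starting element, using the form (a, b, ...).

(1, 6, 4, 3, 5, 7, 2, 8)

First write φ in disjoint cycles: (1, 8, 2, 7, 5, 3, 4, 6).
The inverse reverses every cycle; in canonical form, φ⁻¹ = (1, 6, 4, 3, 5, 7, 2, 8).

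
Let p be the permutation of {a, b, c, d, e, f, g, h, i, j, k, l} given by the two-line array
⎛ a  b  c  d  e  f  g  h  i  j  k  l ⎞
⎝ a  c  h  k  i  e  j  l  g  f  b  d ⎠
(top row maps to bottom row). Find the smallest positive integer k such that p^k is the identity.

30

Decomposing into disjoint cycles gives cycle lengths 6, 5, 1.
The order is lcm(6, 5) = 30.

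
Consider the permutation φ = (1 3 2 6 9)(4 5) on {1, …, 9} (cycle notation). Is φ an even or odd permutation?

odd

The cycle lengths are 5, 2, 1, 1.
A cycle of length ℓ contributes ℓ−1 transpositions, so φ is a product of 4 + 1 = 5 transpositions — odd.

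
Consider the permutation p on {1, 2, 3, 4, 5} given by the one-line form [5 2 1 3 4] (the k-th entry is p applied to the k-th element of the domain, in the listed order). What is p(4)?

3

4 is element number 4 of the domain, and entry number 4 of the one-line form is 3, so p(4) = 3.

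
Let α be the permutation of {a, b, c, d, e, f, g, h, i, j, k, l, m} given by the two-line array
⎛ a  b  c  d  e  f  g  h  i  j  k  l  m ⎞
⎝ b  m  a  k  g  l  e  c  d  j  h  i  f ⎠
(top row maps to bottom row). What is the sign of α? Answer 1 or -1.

In disjoint-cycle form the cycle lengths are 10, 2, 1.
A cycle of length ℓ contributes ℓ−1 transpositions, so α is a product of 9 + 1 = 10 transpositions — even.

1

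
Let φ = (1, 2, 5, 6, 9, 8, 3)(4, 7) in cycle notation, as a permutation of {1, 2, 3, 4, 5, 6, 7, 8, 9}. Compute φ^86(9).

3

9 lies in the 7-cycle (1, 2, 5, 6, 9, 8, 3).
On a 7-cycle, φ^7 is the identity, so φ^86 = φ^2 there (86 ≡ 2 mod 7).
Stepping 2 places around the cycle: 9 → 8 → 3.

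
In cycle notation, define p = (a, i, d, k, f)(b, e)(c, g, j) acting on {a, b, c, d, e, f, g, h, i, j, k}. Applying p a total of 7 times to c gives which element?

c lies in the 3-cycle (c, g, j).
Powers repeat with period 3 on this cycle, and 7 mod 3 = 1, so p^7(c) = p^1(c).
Stepping 1 place around the cycle: c → g.

g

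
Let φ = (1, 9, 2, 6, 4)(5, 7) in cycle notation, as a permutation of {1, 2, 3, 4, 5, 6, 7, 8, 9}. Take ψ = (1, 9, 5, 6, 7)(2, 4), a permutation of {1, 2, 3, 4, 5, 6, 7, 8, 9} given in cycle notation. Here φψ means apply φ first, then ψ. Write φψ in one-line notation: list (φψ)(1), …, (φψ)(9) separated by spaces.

For each element, apply φ then ψ: 1 → 9 → 5; 2 → 6 → 7; 3 → 3 → 3; 4 → 1 → 9; 5 → 7 → 1; 6 → 4 → 2; 7 → 5 → 6; 8 → 8 → 8; 9 → 2 → 4.
So φψ in one-line form is 5 7 3 9 1 2 6 8 4.

5 7 3 9 1 2 6 8 4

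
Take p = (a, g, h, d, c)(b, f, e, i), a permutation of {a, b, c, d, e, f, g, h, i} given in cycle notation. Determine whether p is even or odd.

odd

The cycle lengths are 5, 4.
A cycle of length ℓ contributes ℓ−1 transpositions, so p is a product of 4 + 3 = 7 transpositions — odd.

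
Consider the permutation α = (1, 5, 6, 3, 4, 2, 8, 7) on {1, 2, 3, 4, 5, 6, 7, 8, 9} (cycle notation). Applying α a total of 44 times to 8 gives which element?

6

8 lies in the 8-cycle (1, 5, 6, 3, 4, 2, 8, 7).
Since the cycle has length 8, α^44 acts on it the same as α^4 (44 mod 8 = 4).
Advancing 4 steps from 8: 8 → 7 → 1 → 5 → 6.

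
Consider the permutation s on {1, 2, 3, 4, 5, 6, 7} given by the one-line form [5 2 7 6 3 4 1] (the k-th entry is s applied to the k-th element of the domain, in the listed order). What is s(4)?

6

4 is element number 4 of the domain, and entry number 4 of the one-line form is 6, so s(4) = 6.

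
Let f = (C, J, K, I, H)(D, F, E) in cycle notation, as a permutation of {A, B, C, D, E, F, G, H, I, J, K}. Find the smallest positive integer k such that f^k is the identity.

15

The cycle type of f is (5, 3, 1, 1, 1).
Since disjoint cycles commute, ord(f) = lcm(5, 3) = 15.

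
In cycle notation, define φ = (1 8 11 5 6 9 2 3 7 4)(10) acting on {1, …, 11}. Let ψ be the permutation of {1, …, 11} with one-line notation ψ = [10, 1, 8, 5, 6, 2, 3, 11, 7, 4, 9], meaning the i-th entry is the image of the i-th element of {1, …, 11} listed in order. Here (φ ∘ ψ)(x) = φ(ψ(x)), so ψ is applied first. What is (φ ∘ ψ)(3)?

(φ ∘ ψ)(3) = φ(ψ(3)). ψ(3) = 8, then φ(8) = 11. So (φ ∘ ψ)(3) = 11.

11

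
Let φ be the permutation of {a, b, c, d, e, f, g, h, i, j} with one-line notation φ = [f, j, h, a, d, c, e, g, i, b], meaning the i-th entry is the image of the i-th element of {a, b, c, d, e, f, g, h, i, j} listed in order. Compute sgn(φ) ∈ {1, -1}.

In disjoint-cycle form the cycle lengths are 7, 2, 1.
A cycle is odd iff its length is even; φ has 1 even-length cycle, so sgn(φ) = (−1)^1 and φ is odd.

-1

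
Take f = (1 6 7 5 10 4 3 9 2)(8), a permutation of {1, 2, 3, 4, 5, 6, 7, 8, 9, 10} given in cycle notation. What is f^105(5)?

5 lies in the 9-cycle (1 6 7 5 10 4 3 9 2).
Since the cycle has length 9, f^105 acts on it the same as f^6 (105 mod 9 = 6).
Stepping 6 places around the cycle: 5 → 10 → 4 → 3 → 9 → 2 → 1.

1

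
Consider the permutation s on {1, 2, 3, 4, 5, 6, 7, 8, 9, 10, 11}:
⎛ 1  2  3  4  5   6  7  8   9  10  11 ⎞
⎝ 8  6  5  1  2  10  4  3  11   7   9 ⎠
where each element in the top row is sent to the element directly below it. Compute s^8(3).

Tracing 3 → 5 → … returns to 3 after 9 steps, so 3 lies in a 9-cycle (1, 8, 3, 5, 2, 6, 10, 7, 4).
Stepping 8 places around the cycle: 3 → 5 → 2 → 6 → 10 → 7 → 4 → 1 → 8.

8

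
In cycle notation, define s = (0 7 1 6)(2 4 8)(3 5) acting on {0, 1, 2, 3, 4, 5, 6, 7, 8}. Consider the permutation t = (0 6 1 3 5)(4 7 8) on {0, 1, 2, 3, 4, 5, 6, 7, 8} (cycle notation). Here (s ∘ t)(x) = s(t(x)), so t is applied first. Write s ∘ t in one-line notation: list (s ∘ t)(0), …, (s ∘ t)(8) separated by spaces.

0 5 4 3 1 7 6 2 8

(s ∘ t)(x) = s(t(x)). Computing each image: s(t(0)) = s(6) = 0, s(t(1)) = s(3) = 5, s(t(2)) = s(2) = 4, s(t(3)) = s(5) = 3, s(t(4)) = s(7) = 1, s(t(5)) = s(0) = 7, s(t(6)) = s(1) = 6, s(t(7)) = s(8) = 2, s(t(8)) = s(4) = 8.
Hence s ∘ t = [0 5 4 3 1 7 6 2 8].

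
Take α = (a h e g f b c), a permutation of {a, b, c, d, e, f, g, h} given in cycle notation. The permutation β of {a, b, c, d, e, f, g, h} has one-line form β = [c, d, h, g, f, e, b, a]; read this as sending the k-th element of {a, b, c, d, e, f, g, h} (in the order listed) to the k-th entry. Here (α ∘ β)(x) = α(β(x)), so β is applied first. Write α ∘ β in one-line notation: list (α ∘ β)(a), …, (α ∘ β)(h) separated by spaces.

Chase each element through β then α: a → c → a; b → d → d; c → h → e; d → g → f; e → f → b; f → e → g; g → b → c; h → a → h.
Collecting the images, α ∘ β = [a d e f b g c h].

a d e f b g c h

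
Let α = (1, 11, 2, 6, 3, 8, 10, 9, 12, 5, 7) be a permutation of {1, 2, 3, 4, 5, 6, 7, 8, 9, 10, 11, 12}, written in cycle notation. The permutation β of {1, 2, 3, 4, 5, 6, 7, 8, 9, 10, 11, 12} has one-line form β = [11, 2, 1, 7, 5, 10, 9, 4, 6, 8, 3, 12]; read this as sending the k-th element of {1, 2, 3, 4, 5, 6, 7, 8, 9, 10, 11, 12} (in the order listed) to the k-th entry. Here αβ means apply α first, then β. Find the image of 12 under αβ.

5

First apply α: α(12) = 5, then β(5) = 5. Thus (αβ)(12) = 5.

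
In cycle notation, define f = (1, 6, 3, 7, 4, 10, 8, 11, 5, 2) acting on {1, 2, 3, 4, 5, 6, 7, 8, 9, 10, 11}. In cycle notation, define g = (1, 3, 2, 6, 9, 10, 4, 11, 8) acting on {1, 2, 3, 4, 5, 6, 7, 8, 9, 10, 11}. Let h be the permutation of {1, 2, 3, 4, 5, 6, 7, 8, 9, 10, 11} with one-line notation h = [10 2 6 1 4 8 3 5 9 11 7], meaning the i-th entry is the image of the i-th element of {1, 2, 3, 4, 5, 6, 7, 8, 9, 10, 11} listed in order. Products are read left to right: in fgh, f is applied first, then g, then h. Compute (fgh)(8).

5

Apply the permutations in order: f(8) = 11, then g(11) = 8, then h(8) = 5. So (fgh)(8) = 5.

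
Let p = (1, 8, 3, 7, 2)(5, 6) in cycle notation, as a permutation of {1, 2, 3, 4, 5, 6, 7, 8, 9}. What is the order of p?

The cycle type of p is (5, 2, 1, 1).
The order is lcm(5, 2) = 10.

10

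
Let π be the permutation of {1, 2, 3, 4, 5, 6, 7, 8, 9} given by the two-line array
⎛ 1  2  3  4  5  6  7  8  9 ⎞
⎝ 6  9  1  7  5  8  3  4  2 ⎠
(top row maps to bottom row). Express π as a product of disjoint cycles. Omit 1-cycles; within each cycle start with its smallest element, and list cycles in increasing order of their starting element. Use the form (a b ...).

Start at 1 and follow images: 1 → 6 → 8 → 4 → 7 → 3 → 1, giving the cycle (1 6 8 4 7 3).
Continuing from each remaining unvisited element yields (1 6 8 4 7 3)(2 9).

(1 6 8 4 7 3)(2 9)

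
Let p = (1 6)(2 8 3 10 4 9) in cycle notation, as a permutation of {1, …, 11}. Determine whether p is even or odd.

The cycle lengths are 6, 2, 1, 1, 1.
A cycle is odd iff its length is even; p has 2 even-length cycles, so sgn(p) = (−1)^2 and p is even.

even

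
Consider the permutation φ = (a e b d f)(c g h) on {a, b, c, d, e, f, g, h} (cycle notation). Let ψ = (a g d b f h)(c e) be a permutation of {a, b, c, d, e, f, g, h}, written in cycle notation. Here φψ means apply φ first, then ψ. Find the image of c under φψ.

First apply φ: φ(c) = g, then ψ(g) = d. Thus (φψ)(c) = d.

d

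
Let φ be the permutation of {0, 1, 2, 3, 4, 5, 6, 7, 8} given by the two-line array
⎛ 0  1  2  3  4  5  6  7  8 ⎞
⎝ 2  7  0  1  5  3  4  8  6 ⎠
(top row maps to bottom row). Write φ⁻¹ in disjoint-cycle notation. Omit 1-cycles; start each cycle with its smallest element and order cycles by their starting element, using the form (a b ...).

The cycle decomposition of φ is (0 2)(1 7 8 6 4 5 3).
Reversing each cycle (and rotating so the smallest element leads) gives φ⁻¹ = (0 2)(1 3 5 4 6 8 7).

(0 2)(1 3 5 4 6 8 7)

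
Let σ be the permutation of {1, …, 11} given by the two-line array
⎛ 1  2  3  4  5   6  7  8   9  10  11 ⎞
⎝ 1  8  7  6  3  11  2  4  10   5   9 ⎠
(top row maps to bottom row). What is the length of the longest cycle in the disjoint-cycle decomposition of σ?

Decomposing into disjoint cycles gives (2 8 4 6 11 9 10 5 3 7); the longest has length 10.

10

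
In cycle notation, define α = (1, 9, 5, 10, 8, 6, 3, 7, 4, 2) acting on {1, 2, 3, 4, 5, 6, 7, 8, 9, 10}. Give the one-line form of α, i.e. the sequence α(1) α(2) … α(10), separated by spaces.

9 1 7 2 10 3 4 6 5 8

Each element maps to the next entry in its cycle (wrapping to the front): 1↦9, 2↦1, 3↦7, 4↦2, 5↦10, 6↦3, 7↦4, 8↦6, 9↦5, 10↦8.
So the one-line form is 9 1 7 2 10 3 4 6 5 8.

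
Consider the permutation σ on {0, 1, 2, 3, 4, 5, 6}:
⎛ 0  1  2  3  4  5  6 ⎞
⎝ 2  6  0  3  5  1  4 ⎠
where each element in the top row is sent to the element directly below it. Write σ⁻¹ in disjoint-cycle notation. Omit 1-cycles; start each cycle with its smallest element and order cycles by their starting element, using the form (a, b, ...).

The cycle decomposition of σ is (0, 2)(1, 6, 4, 5).
Reversing each cycle (and rotating so the smallest element leads) gives σ⁻¹ = (0, 2)(1, 5, 4, 6).

(0, 2)(1, 5, 4, 6)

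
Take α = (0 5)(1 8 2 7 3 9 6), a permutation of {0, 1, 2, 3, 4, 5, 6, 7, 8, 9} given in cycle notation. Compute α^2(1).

1 lies in the 7-cycle (1 8 2 7 3 9 6).
Stepping 2 places around the cycle: 1 → 8 → 2.

2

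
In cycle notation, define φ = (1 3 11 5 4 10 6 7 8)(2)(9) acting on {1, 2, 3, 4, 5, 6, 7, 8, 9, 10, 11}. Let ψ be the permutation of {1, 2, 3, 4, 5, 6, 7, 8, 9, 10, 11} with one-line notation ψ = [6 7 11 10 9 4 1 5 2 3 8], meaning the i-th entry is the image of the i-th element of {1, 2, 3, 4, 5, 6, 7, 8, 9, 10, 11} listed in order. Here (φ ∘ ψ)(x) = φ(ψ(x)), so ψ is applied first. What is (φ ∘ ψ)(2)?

8

ψ(2) = 7, then φ(7) = 8; composing gives (φ ∘ ψ)(2) = 8.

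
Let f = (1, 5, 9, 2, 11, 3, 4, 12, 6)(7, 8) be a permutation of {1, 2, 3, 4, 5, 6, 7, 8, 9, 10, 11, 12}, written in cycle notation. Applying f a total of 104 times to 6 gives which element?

11

6 lies in the 9-cycle (1, 5, 9, 2, 11, 3, 4, 12, 6).
Since the cycle has length 9, f^104 acts on it the same as f^5 (104 mod 9 = 5).
Stepping 5 places around the cycle: 6 → 1 → 5 → 9 → 2 → 11.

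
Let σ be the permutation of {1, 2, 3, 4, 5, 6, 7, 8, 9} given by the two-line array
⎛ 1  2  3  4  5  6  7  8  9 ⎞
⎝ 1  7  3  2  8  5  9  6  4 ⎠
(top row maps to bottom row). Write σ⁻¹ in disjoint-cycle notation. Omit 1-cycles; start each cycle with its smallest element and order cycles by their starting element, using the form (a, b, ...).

First write σ in disjoint cycles: (2, 7, 9, 4)(5, 8, 6).
Reversing each cycle (and rotating so the smallest element leads) gives σ⁻¹ = (2, 4, 9, 7)(5, 6, 8).

(2, 4, 9, 7)(5, 6, 8)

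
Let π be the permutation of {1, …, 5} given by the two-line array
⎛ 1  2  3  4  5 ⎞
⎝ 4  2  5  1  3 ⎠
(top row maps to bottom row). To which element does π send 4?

1

The entry below 4 in the array is 1, so π(4) = 1.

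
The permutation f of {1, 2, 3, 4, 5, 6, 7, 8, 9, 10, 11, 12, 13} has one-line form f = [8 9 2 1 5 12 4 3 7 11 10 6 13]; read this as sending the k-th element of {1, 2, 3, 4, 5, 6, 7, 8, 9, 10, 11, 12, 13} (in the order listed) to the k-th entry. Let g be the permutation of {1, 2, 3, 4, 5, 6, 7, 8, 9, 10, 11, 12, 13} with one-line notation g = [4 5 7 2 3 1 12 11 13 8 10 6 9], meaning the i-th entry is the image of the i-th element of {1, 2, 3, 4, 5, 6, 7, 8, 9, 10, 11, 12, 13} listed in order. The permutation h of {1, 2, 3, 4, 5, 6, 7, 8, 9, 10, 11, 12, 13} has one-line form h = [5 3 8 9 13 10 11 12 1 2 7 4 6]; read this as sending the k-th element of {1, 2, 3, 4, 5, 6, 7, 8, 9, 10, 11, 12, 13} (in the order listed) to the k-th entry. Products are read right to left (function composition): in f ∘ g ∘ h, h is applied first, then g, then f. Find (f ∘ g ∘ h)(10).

5

Chase 10: h(10) = 2; g(2) = 5; f(5) = 5. Hence (f ∘ g ∘ h)(10) = 5.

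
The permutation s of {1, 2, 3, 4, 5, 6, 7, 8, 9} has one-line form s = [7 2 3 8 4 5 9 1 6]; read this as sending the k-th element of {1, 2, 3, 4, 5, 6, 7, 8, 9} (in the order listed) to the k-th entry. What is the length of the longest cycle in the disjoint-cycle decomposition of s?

7

Decomposing into disjoint cycles gives (1, 7, 9, 6, 5, 4, 8); the longest has length 7.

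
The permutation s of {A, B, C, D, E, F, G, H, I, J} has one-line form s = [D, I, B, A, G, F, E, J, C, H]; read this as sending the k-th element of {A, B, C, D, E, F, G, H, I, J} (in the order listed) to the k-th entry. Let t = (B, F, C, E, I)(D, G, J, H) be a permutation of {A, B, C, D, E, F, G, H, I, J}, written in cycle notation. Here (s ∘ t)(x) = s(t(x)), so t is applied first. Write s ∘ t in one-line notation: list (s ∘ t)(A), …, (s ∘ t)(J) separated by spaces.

D F G E C B H A I J

Chase each element through t then s: A → A → D; B → F → F; C → E → G; D → G → E; E → I → C; F → C → B; G → J → H; H → D → A; I → B → I; J → H → J.
So s ∘ t in one-line form is D F G E C B H A I J.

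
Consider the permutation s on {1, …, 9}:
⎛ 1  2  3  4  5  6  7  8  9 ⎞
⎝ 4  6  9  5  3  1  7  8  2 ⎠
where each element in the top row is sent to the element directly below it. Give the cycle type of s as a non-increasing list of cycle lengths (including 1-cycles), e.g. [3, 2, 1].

The disjoint cycles are (1 4 5 3 9 2 6)(7)(8), with lengths 7, 1, 1 in non-increasing order.

[7, 1, 1]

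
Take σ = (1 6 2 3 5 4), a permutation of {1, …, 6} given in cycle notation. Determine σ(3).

5

Within (1 6 2 3 5 4), 3 ↦ 5.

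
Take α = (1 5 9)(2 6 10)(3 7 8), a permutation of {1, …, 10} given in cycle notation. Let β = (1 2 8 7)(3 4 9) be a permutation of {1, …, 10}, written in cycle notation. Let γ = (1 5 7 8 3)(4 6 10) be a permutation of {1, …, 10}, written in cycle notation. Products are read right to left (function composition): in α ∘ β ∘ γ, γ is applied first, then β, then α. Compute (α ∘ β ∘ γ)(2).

Chase 2: γ(2) = 2; β(2) = 8; α(8) = 3. Hence (α ∘ β ∘ γ)(2) = 3.

3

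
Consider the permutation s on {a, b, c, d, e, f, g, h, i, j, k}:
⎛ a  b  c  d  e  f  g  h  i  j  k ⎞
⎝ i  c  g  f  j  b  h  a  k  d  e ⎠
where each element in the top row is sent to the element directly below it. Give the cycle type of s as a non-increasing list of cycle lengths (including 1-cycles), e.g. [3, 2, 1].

[11]

The disjoint cycles are (a i k e j d f b c g h), with lengths 11 in non-increasing order.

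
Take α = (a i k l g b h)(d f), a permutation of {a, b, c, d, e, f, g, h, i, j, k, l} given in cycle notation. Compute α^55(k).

i

k lies in the 7-cycle (a i k l g b h).
Since the cycle has length 7, α^55 acts on it the same as α^6 (55 mod 7 = 6).
Stepping 6 places around the cycle: k → l → g → b → h → a → i.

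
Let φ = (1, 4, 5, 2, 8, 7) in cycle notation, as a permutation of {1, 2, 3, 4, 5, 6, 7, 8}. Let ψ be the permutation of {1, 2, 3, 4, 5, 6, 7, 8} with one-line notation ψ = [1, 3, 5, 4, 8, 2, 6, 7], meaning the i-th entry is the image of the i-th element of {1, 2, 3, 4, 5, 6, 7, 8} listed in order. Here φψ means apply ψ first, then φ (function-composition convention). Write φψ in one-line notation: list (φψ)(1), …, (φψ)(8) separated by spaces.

4 3 2 5 7 8 6 1

For each element, apply ψ then φ: 1 → 1 → 4; 2 → 3 → 3; 3 → 5 → 2; 4 → 4 → 5; 5 → 8 → 7; 6 → 2 → 8; 7 → 6 → 6; 8 → 7 → 1.
So φψ in one-line form is 4 3 2 5 7 8 6 1.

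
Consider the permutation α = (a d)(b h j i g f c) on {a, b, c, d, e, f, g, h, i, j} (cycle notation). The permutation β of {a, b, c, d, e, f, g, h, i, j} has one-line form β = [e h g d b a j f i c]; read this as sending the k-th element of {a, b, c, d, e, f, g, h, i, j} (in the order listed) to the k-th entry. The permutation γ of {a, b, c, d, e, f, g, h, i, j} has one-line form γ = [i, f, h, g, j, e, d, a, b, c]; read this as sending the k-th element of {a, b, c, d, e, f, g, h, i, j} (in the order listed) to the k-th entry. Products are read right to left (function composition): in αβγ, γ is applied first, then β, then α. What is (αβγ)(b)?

d

Chase b: γ(b) = f; β(f) = a; α(a) = d. Hence (αβγ)(b) = d.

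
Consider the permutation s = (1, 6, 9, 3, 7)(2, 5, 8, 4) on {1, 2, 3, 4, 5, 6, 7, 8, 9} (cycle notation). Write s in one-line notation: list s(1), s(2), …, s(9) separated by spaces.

Each element maps to the next entry in its cycle (wrapping to the front): 1→6, 2→5, 3→7, 4→2, 5→8, 6→9, 7→1, 8→4, 9→3.
Listing these in domain order gives 6 5 7 2 8 9 1 4 3.

6 5 7 2 8 9 1 4 3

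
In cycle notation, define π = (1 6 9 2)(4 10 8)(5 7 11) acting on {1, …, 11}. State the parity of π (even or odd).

odd

The cycle lengths are 4, 3, 3, 1.
A cycle of length ℓ contributes ℓ−1 transpositions, so π is a product of 3 + 2 + 2 = 7 transpositions — odd.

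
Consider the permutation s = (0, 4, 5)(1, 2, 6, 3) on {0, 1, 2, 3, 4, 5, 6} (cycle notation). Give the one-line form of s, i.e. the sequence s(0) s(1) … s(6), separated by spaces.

4 2 6 1 5 0 3

Reading each image from the cycles: 0↦4, 1↦2, 2↦6, 3↦1, 4↦5, 5↦0, 6↦3.
So the one-line form is 4 2 6 1 5 0 3.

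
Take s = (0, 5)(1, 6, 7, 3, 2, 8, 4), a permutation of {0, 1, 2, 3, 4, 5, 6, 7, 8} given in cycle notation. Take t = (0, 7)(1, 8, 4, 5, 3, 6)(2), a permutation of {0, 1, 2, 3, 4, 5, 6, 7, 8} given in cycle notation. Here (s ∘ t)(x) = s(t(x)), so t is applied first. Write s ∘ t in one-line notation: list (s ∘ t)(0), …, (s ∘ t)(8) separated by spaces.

3 4 8 7 0 2 6 5 1

For each element, apply t then s: 0 → 7 → 3; 1 → 8 → 4; 2 → 2 → 8; 3 → 6 → 7; 4 → 5 → 0; 5 → 3 → 2; 6 → 1 → 6; 7 → 0 → 5; 8 → 4 → 1.
So s ∘ t in one-line form is 3 4 8 7 0 2 6 5 1.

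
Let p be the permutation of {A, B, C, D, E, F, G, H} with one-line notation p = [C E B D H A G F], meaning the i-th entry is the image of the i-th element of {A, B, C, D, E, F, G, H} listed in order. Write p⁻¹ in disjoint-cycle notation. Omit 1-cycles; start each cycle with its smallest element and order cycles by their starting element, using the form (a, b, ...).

The cycle decomposition of p is (A, C, B, E, H, F).
The inverse reverses every cycle; in canonical form, p⁻¹ = (A, F, H, E, B, C).

(A, F, H, E, B, C)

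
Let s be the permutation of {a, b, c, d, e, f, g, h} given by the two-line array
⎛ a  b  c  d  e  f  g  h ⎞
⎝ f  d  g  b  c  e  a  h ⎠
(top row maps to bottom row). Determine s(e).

The entry below e in the array is c, so s(e) = c.

c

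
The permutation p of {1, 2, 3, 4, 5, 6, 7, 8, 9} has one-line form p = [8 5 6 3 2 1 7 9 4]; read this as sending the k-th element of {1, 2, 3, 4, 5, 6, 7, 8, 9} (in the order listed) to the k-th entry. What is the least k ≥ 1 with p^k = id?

6

Decomposing into disjoint cycles gives cycle lengths 6, 2, 1.
The order is lcm(6, 2) = 6.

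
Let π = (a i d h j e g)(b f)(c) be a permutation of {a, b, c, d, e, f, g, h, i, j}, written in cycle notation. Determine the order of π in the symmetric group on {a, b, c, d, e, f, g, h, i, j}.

14

The cycle type of π is (7, 2, 1).
The order of π is the least common multiple of its cycle lengths: lcm(7, 2) = 14.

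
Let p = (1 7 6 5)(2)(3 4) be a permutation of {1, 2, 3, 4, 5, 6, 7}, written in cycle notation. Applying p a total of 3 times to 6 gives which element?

7

6 lies in the 4-cycle (1 7 6 5).
Advancing 3 steps from 6: 6 → 5 → 1 → 7.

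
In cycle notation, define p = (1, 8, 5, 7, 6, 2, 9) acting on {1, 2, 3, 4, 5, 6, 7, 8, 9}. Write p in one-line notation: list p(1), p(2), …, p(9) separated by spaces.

8 9 3 4 7 2 6 5 1

Image by image: 1→8, 2→9, 3→3, 4→4, 5→7, 6→2, 7→6, 8→5, 9→1.
Listing these in domain order gives 8 9 3 4 7 2 6 5 1.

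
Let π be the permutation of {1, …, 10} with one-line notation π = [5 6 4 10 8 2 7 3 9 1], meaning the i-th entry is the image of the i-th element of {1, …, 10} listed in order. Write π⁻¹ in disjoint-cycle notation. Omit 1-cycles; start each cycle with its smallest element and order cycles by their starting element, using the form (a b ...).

(1 10 4 3 8 5)(2 6)

First write π in disjoint cycles: (1 5 8 3 4 10)(2 6).
Reversing each cycle (and rotating so the smallest element leads) gives π⁻¹ = (1 10 4 3 8 5)(2 6).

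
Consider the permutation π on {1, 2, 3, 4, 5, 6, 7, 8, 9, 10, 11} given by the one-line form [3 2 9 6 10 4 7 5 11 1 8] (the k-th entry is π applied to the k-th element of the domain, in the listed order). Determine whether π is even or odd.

odd

In disjoint-cycle form the cycle lengths are 7, 2, 1, 1.
A cycle of length ℓ contributes ℓ−1 transpositions, so π is a product of 6 + 1 = 7 transpositions — odd.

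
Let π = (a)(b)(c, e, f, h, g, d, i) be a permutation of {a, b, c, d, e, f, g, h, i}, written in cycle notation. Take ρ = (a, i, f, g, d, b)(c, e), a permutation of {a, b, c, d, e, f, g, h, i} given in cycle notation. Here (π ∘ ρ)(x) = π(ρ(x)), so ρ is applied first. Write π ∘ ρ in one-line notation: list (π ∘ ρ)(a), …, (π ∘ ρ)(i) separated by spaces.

c a f b e d i g h

Chase each element through ρ then π: a → i → c; b → a → a; c → e → f; d → b → b; e → c → e; f → g → d; g → d → i; h → h → g; i → f → h.
So π ∘ ρ in one-line form is c a f b e d i g h.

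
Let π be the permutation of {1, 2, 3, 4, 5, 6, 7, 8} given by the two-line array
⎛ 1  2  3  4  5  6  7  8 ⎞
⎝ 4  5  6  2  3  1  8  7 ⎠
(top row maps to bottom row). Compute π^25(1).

Tracing 1 → 4 → … returns to 1 after 6 steps, so 1 lies in a 6-cycle (1, 4, 2, 5, 3, 6).
Powers repeat with period 6 on this cycle, and 25 mod 6 = 1, so π^25(1) = π^1(1).
Stepping 1 place around the cycle: 1 → 4.

4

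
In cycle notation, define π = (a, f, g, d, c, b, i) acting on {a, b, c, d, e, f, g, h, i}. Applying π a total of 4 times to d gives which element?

a

d lies in the 7-cycle (a, f, g, d, c, b, i).
Stepping 4 places around the cycle: d → c → b → i → a.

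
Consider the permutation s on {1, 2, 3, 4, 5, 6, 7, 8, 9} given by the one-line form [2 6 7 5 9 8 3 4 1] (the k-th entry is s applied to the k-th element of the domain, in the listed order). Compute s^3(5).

2

Tracing 5 → 9 → … returns to 5 after 7 steps, so 5 lies in a 7-cycle (1, 2, 6, 8, 4, 5, 9).
Advancing 3 steps from 5: 5 → 9 → 1 → 2.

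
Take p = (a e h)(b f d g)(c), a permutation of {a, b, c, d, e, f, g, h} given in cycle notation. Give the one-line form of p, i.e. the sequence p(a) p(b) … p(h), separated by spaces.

e f c g h d b a

Reading each image from the cycles: a↦e, b↦f, c↦c, d↦g, e↦h, f↦d, g↦b, h↦a.
Listing these in domain order gives e f c g h d b a.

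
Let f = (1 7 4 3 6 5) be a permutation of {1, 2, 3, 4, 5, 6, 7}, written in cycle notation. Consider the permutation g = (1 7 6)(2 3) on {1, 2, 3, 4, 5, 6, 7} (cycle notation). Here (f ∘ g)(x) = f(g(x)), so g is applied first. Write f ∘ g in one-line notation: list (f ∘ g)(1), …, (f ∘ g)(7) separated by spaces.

For each element, apply g then f: 1 → 7 → 4; 2 → 3 → 6; 3 → 2 → 2; 4 → 4 → 3; 5 → 5 → 1; 6 → 1 → 7; 7 → 6 → 5.
So f ∘ g in one-line form is 4 6 2 3 1 7 5.

4 6 2 3 1 7 5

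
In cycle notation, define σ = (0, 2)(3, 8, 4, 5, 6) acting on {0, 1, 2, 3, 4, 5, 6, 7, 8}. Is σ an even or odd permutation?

The cycle lengths are 5, 2, 1, 1.
A cycle is odd iff its length is even; σ has 1 even-length cycle, so sgn(σ) = (−1)^1 and σ is odd.

odd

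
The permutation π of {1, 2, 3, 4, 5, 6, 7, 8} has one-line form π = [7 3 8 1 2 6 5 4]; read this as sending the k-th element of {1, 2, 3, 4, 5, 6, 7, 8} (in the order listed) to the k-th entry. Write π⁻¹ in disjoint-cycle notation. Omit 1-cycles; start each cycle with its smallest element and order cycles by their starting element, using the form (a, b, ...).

First write π in disjoint cycles: (1, 7, 5, 2, 3, 8, 4).
Reversing each cycle (and rotating so the smallest element leads) gives π⁻¹ = (1, 4, 8, 3, 2, 5, 7).

(1, 4, 8, 3, 2, 5, 7)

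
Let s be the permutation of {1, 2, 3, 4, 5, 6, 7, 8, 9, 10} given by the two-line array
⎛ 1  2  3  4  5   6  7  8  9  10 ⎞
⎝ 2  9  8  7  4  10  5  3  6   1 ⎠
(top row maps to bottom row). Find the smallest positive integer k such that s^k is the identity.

30

Decomposing into disjoint cycles gives cycle lengths 5, 3, 2.
The order of s is the least common multiple of its cycle lengths: lcm(5, 3, 2) = 30.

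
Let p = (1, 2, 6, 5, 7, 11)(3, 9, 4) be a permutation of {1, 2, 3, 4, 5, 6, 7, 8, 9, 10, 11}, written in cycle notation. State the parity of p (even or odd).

The cycle lengths are 6, 3, 1, 1.
A cycle is odd iff its length is even; p has 1 even-length cycle, so sgn(p) = (−1)^1 and p is odd.

odd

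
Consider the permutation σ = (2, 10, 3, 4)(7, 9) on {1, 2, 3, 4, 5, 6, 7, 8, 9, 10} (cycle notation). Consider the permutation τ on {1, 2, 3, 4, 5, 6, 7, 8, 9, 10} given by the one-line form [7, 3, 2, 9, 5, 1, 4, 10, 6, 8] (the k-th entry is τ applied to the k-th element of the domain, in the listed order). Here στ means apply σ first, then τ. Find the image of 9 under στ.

First apply σ: σ(9) = 7, then τ(7) = 4. Thus (στ)(9) = 4.

4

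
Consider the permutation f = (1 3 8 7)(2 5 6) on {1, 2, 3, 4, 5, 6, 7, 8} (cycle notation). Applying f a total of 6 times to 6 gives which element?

6

6 lies in the 3-cycle (2 5 6).
On a 3-cycle, f^3 is the identity, so f^6 = f^0 there (6 ≡ 0 mod 3).
So f^6(6) = 6.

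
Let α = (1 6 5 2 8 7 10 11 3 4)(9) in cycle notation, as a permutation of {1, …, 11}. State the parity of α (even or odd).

odd

The cycle lengths are 10, 1.
A cycle of length ℓ contributes ℓ−1 transpositions, so α is a product of 9 transpositions — odd.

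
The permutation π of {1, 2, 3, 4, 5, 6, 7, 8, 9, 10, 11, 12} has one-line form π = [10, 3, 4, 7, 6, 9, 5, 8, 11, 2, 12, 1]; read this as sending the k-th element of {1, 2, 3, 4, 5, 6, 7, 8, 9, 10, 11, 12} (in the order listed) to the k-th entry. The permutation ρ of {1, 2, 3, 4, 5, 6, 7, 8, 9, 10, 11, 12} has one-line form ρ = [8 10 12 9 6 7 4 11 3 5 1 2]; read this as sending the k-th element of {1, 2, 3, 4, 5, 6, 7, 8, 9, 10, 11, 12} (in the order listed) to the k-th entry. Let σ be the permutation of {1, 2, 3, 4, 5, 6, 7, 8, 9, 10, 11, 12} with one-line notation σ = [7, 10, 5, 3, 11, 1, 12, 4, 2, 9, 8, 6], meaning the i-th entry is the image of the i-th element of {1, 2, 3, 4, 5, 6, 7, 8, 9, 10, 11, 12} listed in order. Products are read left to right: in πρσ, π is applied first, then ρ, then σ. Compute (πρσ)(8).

8

Chase 8: π(8) = 8; ρ(8) = 11; σ(11) = 8. Hence (πρσ)(8) = 8.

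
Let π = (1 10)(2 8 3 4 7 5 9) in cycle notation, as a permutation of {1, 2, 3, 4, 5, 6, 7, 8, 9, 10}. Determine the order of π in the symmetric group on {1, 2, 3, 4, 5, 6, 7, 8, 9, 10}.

14

The cycle type of π is (7, 2, 1).
The order is lcm(7, 2) = 14.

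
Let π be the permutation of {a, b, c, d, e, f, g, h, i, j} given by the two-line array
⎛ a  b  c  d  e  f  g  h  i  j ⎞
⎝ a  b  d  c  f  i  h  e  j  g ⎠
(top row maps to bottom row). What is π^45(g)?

f

Tracing g → h → … returns to g after 6 steps, so g lies in a 6-cycle (e f i j g h).
Powers repeat with period 6 on this cycle, and 45 mod 6 = 3, so π^45(g) = π^3(g).
Advancing 3 steps from g: g → h → e → f.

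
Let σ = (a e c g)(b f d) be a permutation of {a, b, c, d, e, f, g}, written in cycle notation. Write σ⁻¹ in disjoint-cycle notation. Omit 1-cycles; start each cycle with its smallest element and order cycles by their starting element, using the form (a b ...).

(a g c e)(b d f)

The inverse reverses each cycle.
Reversing each cycle of σ and rotating so the smallest element leads gives (a g c e)(b d f).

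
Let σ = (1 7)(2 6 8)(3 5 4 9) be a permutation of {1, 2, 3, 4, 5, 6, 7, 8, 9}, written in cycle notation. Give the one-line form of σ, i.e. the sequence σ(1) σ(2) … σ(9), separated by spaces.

7 6 5 9 4 8 1 2 3

Reading each image from the cycles: 1→7, 2→6, 3→5, 4→9, 5→4, 6→8, 7→1, 8→2, 9→3.
So the one-line form is 7 6 5 9 4 8 1 2 3.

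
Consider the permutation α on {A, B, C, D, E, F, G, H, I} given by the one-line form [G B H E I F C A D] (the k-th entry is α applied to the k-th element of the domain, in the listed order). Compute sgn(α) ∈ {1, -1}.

In disjoint-cycle form the cycle lengths are 4, 3, 1, 1.
A cycle of length ℓ contributes ℓ−1 transpositions, so α is a product of 3 + 2 = 5 transpositions — odd.

-1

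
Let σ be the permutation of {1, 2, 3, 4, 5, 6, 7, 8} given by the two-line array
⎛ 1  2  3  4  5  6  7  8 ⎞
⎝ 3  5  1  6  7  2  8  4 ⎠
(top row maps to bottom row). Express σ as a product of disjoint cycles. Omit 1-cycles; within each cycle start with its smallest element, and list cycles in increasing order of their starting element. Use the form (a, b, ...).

Start at 1 and follow images: 1 → 3 → 1, giving the cycle (1, 3).
Repeating from the next unused element and collecting all non-trivial cycles gives (1, 3)(2, 5, 7, 8, 4, 6).

(1, 3)(2, 5, 7, 8, 4, 6)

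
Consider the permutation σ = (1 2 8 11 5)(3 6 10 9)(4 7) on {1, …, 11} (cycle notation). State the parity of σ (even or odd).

even

The cycle lengths are 5, 4, 2.
A cycle is odd iff its length is even; σ has 2 even-length cycles, so sgn(σ) = (−1)^2 and σ is even.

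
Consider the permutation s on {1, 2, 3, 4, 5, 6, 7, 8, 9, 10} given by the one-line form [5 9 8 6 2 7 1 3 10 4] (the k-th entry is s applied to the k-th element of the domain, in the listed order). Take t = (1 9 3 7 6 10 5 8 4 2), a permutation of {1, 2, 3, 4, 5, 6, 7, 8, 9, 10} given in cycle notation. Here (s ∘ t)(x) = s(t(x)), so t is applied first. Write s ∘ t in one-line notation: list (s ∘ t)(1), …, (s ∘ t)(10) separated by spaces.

For each element, apply t then s: 1 → 9 → 10; 2 → 1 → 5; 3 → 7 → 1; 4 → 2 → 9; 5 → 8 → 3; 6 → 10 → 4; 7 → 6 → 7; 8 → 4 → 6; 9 → 3 → 8; 10 → 5 → 2.
So s ∘ t in one-line form is 10 5 1 9 3 4 7 6 8 2.

10 5 1 9 3 4 7 6 8 2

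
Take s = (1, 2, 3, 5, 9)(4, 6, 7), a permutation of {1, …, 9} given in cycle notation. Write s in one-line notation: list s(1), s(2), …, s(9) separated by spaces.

2 3 5 6 9 7 4 8 1

Image by image: 1→2, 2→3, 3→5, 4→6, 5→9, 6→7, 7→4, 8→8, 9→1.
So the one-line form is 2 3 5 6 9 7 4 8 1.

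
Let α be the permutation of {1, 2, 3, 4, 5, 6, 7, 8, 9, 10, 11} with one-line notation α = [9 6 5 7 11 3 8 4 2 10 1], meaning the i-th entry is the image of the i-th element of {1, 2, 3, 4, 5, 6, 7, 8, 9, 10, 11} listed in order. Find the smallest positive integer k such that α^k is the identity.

21

Writing α as disjoint cycles, the cycle lengths are 7, 3, 1.
The order of α is the least common multiple of its cycle lengths: lcm(7, 3) = 21.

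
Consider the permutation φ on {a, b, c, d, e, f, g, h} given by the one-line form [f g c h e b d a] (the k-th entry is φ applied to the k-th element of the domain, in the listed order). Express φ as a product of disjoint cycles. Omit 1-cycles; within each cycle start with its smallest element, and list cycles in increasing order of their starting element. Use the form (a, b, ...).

(a, f, b, g, d, h)

Iterating φ from a gives a → f → b → g → d → h → a; that is the 6-cycle (a, f, b, g, d, h).
Repeating from the next unused element and collecting all non-trivial cycles gives (a, f, b, g, d, h).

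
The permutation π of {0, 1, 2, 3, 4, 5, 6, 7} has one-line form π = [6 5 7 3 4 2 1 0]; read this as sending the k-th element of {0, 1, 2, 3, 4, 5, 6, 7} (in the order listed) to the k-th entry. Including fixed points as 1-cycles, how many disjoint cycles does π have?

The cycle decomposition is (0 6 1 5 2 7)(3)(4), which has 3 cycles (counting 1-cycles).

3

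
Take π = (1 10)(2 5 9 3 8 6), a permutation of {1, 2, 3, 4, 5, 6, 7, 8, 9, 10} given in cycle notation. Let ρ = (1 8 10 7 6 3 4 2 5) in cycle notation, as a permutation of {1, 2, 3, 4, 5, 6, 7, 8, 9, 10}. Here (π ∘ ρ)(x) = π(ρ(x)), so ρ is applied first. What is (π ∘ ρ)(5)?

First apply ρ: ρ(5) = 1, then π(1) = 10. Thus (π ∘ ρ)(5) = 10.

10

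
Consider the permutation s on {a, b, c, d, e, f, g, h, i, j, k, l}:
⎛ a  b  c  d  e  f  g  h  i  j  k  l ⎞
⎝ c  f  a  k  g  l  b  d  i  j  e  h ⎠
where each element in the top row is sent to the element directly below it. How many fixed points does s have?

The fixed points (elements with s(x) = x) are {i, j}, so there are 2.

2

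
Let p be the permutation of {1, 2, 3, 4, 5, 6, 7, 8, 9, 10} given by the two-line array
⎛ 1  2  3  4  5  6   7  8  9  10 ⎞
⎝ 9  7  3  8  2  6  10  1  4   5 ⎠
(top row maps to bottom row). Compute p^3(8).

Tracing 8 → 1 → … returns to 8 after 4 steps, so 8 lies in a 4-cycle (1 9 4 8).
Advancing 3 steps from 8: 8 → 1 → 9 → 4.

4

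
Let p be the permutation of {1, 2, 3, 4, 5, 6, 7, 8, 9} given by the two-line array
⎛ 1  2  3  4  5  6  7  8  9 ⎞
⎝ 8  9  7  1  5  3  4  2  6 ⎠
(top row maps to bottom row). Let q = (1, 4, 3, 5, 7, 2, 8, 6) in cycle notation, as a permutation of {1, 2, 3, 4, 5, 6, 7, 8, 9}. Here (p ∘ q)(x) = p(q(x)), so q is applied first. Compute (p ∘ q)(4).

First apply q: q(4) = 3, then p(3) = 7. Thus (p ∘ q)(4) = 7.

7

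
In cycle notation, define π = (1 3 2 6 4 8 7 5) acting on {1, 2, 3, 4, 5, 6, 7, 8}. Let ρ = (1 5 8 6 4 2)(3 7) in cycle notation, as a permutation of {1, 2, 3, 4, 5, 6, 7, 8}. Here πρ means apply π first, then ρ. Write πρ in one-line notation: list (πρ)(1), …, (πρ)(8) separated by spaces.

(πρ)(x) = ρ(π(x)). Computing each image: ρ(π(1)) = ρ(3) = 7, ρ(π(2)) = ρ(6) = 4, ρ(π(3)) = ρ(2) = 1, ρ(π(4)) = ρ(8) = 6, ρ(π(5)) = ρ(1) = 5, ρ(π(6)) = ρ(4) = 2, ρ(π(7)) = ρ(5) = 8, ρ(π(8)) = ρ(7) = 3.
Hence πρ = [7 4 1 6 5 2 8 3].

7 4 1 6 5 2 8 3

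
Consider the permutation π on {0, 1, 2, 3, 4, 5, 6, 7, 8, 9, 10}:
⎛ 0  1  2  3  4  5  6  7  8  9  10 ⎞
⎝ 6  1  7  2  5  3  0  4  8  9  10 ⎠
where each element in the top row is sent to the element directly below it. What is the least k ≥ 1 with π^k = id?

Decomposing into disjoint cycles gives cycle lengths 5, 2, 1, 1, 1, 1.
The order is lcm(5, 2) = 10.

10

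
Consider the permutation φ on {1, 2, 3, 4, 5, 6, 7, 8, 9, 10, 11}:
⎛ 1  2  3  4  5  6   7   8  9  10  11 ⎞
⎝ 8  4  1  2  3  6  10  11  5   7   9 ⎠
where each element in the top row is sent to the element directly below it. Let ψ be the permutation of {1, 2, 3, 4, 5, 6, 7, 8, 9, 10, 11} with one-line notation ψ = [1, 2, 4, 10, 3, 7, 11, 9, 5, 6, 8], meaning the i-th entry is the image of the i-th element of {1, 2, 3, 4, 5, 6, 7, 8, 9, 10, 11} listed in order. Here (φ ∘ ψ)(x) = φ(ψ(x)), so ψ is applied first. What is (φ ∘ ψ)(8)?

ψ(8) = 9, then φ(9) = 5; composing gives (φ ∘ ψ)(8) = 5.

5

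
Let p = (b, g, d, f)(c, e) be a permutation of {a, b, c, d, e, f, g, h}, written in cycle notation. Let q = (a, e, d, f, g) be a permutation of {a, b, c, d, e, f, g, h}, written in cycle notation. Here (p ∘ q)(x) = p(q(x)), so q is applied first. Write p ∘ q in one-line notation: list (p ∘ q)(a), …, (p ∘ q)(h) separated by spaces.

Chase each element through q then p: a → e → c; b → b → g; c → c → e; d → f → b; e → d → f; f → g → d; g → a → a; h → h → h.
Collecting the images, p ∘ q = [c g e b f d a h].

c g e b f d a h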